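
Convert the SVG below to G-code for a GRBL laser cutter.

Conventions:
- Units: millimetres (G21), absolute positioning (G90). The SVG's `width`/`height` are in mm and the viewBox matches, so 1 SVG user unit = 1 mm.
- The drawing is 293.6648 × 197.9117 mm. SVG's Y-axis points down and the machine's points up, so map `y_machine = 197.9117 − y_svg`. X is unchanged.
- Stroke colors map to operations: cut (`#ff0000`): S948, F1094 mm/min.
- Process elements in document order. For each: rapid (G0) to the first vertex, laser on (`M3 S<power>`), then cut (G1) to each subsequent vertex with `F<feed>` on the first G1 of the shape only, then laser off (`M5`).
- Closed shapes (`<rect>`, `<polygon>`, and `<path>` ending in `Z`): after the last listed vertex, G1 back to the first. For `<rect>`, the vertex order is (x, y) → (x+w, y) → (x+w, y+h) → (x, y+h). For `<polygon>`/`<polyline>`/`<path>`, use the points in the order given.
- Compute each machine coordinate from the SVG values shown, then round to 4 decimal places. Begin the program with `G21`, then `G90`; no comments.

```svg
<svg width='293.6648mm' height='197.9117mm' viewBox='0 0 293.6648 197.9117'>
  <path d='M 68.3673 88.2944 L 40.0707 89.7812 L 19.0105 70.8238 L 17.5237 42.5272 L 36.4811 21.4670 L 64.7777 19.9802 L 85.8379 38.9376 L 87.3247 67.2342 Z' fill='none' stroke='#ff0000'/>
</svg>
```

viewBox `0 0 293.6648 197.9117` with mm width/height → 1 unit = 1 mm. Flip: y_m = 197.9117 − y_svg.

**Shape 1** — `<path>` regular polygon, stroke `#ff0000` → cut (S948, F1094). Machine vertices: (68.3673,109.6173) → (40.0707,108.1305) → (19.0105,127.0879) → (17.5237,155.3845) → (36.4811,176.4447) → (64.7777,177.9315) → (85.8379,158.9741) → (87.3247,130.6775) → (68.3673,109.6173). Closed: final G1 returns to the first vertex.

G21
G90
G0 X68.3673 Y109.6173
M3 S948
G1 X40.0707 Y108.1305 F1094
G1 X19.0105 Y127.0879
G1 X17.5237 Y155.3845
G1 X36.4811 Y176.4447
G1 X64.7777 Y177.9315
G1 X85.8379 Y158.9741
G1 X87.3247 Y130.6775
G1 X68.3673 Y109.6173
M5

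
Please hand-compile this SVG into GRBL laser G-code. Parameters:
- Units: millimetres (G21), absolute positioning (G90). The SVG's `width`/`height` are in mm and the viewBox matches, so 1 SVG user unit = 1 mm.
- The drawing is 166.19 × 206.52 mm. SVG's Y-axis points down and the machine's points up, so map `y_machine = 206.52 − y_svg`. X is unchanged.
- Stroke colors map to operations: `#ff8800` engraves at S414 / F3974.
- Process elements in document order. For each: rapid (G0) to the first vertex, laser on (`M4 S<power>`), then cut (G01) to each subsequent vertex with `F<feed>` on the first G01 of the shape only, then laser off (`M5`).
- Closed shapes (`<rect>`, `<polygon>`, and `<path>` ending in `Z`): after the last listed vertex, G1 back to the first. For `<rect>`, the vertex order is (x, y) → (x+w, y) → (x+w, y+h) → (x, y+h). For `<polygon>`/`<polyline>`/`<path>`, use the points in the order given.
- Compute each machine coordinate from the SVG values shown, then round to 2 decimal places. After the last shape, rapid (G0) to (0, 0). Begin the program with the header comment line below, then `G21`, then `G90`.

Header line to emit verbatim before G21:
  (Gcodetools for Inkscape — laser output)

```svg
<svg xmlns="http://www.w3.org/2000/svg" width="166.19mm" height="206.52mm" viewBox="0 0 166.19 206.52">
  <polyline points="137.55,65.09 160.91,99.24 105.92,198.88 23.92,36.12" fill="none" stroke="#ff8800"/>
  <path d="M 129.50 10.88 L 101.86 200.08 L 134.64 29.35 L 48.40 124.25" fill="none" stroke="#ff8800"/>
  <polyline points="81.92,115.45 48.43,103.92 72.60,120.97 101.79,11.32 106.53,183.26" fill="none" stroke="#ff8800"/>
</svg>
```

1 u = 1 mm; y_m = 206.52 − y.

[1] `<polyline>` open polyline, #ff8800→engrave S414 F3974: (137.55,141.43) → (160.91,107.28) → (105.92,7.64) → (23.92,170.40)

[2] `<path>` open polyline, #ff8800→engrave S414 F3974: (129.50,195.64) → (101.86,6.44) → (134.64,177.17) → (48.40,82.27)

[3] `<polyline>` open polyline, #ff8800→engrave S414 F3974: (81.92,91.07) → (48.43,102.60) → (72.60,85.55) → (101.79,195.20) → (106.53,23.26)

(Gcodetools for Inkscape — laser output)
G21
G90
G0 X137.55 Y141.43
M4 S414
G01 X160.91 Y107.28 F3974
G01 X105.92 Y7.64
G01 X23.92 Y170.40
M5
G0 X129.50 Y195.64
M4 S414
G01 X101.86 Y6.44 F3974
G01 X134.64 Y177.17
G01 X48.40 Y82.27
M5
G0 X81.92 Y91.07
M4 S414
G01 X48.43 Y102.60 F3974
G01 X72.60 Y85.55
G01 X101.79 Y195.20
G01 X106.53 Y23.26
M5
G0 X0.00 Y0.00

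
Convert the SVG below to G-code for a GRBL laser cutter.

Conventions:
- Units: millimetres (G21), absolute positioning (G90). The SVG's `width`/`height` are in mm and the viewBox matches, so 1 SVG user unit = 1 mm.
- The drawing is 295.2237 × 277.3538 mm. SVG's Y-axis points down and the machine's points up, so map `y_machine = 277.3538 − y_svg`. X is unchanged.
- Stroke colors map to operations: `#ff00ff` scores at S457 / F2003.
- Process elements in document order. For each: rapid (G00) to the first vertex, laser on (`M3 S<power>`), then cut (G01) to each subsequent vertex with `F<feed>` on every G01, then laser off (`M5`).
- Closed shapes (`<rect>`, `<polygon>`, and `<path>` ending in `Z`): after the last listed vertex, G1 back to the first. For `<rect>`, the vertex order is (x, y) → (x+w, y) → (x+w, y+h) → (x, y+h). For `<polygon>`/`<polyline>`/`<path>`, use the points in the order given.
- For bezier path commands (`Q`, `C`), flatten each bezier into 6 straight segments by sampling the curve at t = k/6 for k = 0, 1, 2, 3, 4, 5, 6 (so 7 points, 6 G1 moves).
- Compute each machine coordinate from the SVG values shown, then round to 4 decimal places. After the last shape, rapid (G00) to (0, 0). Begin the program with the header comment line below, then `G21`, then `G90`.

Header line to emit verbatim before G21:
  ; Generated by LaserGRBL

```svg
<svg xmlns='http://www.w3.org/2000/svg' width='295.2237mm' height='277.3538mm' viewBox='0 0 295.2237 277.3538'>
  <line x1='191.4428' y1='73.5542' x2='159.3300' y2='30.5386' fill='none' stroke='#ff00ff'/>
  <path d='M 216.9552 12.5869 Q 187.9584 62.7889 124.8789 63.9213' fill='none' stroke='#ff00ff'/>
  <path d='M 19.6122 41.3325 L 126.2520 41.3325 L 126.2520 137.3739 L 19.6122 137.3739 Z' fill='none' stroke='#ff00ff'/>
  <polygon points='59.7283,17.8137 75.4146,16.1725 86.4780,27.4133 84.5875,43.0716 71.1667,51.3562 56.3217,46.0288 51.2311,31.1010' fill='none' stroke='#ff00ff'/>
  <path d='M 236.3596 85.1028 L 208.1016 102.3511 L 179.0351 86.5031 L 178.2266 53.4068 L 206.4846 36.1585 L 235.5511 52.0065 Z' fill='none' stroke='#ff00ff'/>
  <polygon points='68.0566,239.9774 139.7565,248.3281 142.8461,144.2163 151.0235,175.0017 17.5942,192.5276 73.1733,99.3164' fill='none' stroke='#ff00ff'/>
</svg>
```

; Generated by LaserGRBL
G21
G90
G00 X191.4428 Y203.7996
M3 S457
G01 X159.3300 Y246.8152 F2003
M5
G00 X216.9552 Y264.7669
M3 S457
G01 X206.3429 Y249.3959 F2003
G01 X193.8370 Y236.7511 F2003
G01 X179.4377 Y226.8323 F2003
G01 X163.1449 Y219.6396 F2003
G01 X144.9587 Y215.1730 F2003
G01 X124.8789 Y213.4325 F2003
M5
G00 X19.6122 Y236.0213
M3 S457
G01 X126.2520 Y236.0213 F2003
G01 X126.2520 Y139.9799 F2003
G01 X19.6122 Y139.9799 F2003
G01 X19.6122 Y236.0213 F2003
M5
G00 X59.7283 Y259.5401
M3 S457
G01 X75.4146 Y261.1813 F2003
G01 X86.4780 Y249.9405 F2003
G01 X84.5875 Y234.2822 F2003
G01 X71.1667 Y225.9976 F2003
G01 X56.3217 Y231.3250 F2003
G01 X51.2311 Y246.2528 F2003
G01 X59.7283 Y259.5401 F2003
M5
G00 X236.3596 Y192.2510
M3 S457
G01 X208.1016 Y175.0027 F2003
G01 X179.0351 Y190.8507 F2003
G01 X178.2266 Y223.9470 F2003
G01 X206.4846 Y241.1953 F2003
G01 X235.5511 Y225.3473 F2003
G01 X236.3596 Y192.2510 F2003
M5
G00 X68.0566 Y37.3764
M3 S457
G01 X139.7565 Y29.0257 F2003
G01 X142.8461 Y133.1375 F2003
G01 X151.0235 Y102.3521 F2003
G01 X17.5942 Y84.8262 F2003
G01 X73.1733 Y178.0374 F2003
G01 X68.0566 Y37.3764 F2003
M5
G00 X0.0000 Y0.0000

Since the viewBox matches the mm dimensions, user units are millimetres directly. The only transform is the Y-flip y_m = 277.3538 − y_svg.

Shape 1 is a line segment drawn with `<line>`. Its stroke #ff00ff means score at S457, F2003. After flipping Y the toolpath is (191.4428,203.7996) → (159.3300,246.8152).

Shape 2 is a quadratic bezier drawn with `<path>`. Its stroke #ff00ff means score at S457, F2003. After flipping Y the toolpath is (216.9552,264.7669) → (206.3429,249.3959) → (193.8370,236.7511) → (179.4377,226.8323) → (163.1449,219.6396) → (144.9587,215.1730) → (124.8789,213.4325).

Shape 3 is a rectangle drawn with `<path>`. Its stroke #ff00ff means score at S457, F2003. After flipping Y the toolpath is (19.6122,236.0213) → (126.2520,236.0213) → (126.2520,139.9799) → (19.6122,139.9799) → (19.6122,236.0213), returning to the start.

Shape 4 is a regular polygon drawn with `<polygon>`. Its stroke #ff00ff means score at S457, F2003. After flipping Y the toolpath is (59.7283,259.5401) → (75.4146,261.1813) → (86.4780,249.9405) → (84.5875,234.2822) → (71.1667,225.9976) → (56.3217,231.3250) → (51.2311,246.2528) → (59.7283,259.5401), returning to the start.

Shape 5 is a regular polygon drawn with `<path>`. Its stroke #ff00ff means score at S457, F2003. After flipping Y the toolpath is (236.3596,192.2510) → (208.1016,175.0027) → (179.0351,190.8507) → (178.2266,223.9470) → (206.4846,241.1953) → (235.5511,225.3473) → (236.3596,192.2510), returning to the start.

Shape 6 is a closed polygon drawn with `<polygon>`. Its stroke #ff00ff means score at S457, F2003. After flipping Y the toolpath is (68.0566,37.3764) → (139.7565,29.0257) → (142.8461,133.1375) → (151.0235,102.3521) → (17.5942,84.8262) → (73.1733,178.0374) → (68.0566,37.3764), returning to the start.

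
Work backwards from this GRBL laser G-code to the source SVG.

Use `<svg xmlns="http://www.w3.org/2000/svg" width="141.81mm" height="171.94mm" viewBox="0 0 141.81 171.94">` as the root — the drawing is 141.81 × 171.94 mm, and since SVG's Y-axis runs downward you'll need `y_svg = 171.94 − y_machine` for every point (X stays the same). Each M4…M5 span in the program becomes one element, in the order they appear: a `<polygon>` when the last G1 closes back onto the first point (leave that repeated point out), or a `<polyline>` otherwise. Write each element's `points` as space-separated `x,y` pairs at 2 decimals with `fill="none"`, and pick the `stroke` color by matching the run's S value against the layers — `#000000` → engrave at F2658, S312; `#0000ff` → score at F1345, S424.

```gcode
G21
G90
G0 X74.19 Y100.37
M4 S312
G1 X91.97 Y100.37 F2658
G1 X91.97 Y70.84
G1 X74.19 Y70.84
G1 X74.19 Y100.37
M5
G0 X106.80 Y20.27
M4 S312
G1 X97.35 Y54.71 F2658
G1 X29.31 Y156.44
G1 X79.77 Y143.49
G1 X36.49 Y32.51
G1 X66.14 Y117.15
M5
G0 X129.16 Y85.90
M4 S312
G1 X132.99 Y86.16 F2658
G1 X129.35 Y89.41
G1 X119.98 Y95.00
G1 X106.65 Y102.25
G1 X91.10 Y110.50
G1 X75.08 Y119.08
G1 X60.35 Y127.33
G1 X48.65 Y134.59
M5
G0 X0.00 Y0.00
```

<svg xmlns="http://www.w3.org/2000/svg" width="141.81mm" height="171.94mm" viewBox="0 0 141.81 171.94">
  <polygon points="74.19,71.57 91.97,71.57 91.97,101.10 74.19,101.10" fill="none" stroke="#000000"/>
  <polyline points="106.80,151.67 97.35,117.23 29.31,15.50 79.77,28.45 36.49,139.43 66.14,54.79" fill="none" stroke="#000000"/>
  <polyline points="129.16,86.04 132.99,85.78 129.35,82.53 119.98,76.94 106.65,69.69 91.10,61.44 75.08,52.86 60.35,44.61 48.65,37.35" fill="none" stroke="#000000"/>
</svg>

y_svg = 171.94 − y_m. Every run uses S312, so all elements get stroke `#000000` (engrave).

[1] closed run; points: 74.19,71.57 91.97,71.57 91.97,101.10 74.19,101.10

[2] open run; points: 106.80,151.67 97.35,117.23 29.31,15.50 79.77,28.45 36.49,139.43 66.14,54.79

[3] open run; points: 129.16,86.04 132.99,85.78 129.35,82.53 119.98,76.94 106.65,69.69 91.10,61.44 75.08,52.86 60.35,44.61 48.65,37.35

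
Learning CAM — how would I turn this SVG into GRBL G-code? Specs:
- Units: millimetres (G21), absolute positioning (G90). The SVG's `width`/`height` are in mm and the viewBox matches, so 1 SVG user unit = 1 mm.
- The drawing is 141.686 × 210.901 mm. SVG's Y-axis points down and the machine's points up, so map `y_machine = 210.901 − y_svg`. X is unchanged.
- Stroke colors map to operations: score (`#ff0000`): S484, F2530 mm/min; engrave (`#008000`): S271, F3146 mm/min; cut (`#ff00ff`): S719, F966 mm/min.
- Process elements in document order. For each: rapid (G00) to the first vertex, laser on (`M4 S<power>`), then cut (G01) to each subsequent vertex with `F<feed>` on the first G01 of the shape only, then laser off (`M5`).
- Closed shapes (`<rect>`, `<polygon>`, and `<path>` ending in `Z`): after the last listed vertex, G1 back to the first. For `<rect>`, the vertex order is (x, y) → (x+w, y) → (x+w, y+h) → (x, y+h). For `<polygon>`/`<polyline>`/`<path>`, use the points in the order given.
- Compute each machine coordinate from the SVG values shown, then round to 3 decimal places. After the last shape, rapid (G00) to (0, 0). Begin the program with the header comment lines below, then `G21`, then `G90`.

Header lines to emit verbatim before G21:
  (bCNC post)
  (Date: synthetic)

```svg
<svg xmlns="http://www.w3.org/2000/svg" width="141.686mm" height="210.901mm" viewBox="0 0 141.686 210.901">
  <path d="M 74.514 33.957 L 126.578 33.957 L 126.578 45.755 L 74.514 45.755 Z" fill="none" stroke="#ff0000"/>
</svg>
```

(bCNC post)
(Date: synthetic)
G21
G90
G00 X74.514 Y176.944
M4 S484
G01 X126.578 Y176.944 F2530
G01 X126.578 Y165.146
G01 X74.514 Y165.146
G01 X74.514 Y176.944
M5
G00 X0.000 Y0.000

1 u = 1 mm; y_m = 210.901 − y.

[1] `<path>` rectangle, #ff0000→score S484 F2530: (74.514,176.944) → (126.578,176.944) → (126.578,165.146) → (74.514,165.146) → (74.514,176.944) (closed)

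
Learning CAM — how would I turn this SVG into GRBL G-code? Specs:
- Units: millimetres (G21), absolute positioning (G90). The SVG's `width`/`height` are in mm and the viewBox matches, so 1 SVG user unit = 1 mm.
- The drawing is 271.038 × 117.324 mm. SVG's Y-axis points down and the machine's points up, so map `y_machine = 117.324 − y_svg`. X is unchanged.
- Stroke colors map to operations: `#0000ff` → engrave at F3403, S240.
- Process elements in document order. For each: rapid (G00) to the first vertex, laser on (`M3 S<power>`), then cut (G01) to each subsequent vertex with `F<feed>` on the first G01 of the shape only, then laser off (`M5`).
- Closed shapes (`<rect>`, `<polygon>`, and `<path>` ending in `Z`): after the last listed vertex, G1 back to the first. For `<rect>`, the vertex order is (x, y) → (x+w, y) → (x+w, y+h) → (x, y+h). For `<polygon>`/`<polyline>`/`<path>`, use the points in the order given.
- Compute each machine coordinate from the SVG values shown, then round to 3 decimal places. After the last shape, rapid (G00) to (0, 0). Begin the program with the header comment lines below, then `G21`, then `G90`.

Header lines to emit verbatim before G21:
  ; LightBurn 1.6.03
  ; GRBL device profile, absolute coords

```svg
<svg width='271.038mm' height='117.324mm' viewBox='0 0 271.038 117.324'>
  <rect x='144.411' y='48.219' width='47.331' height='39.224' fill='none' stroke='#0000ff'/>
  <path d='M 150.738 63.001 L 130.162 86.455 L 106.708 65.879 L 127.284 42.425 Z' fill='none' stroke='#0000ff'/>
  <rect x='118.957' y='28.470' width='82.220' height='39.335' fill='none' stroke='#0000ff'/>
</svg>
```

; LightBurn 1.6.03
; GRBL device profile, absolute coords
G21
G90
G00 X144.411 Y69.105
M3 S240
G01 X191.742 Y69.105 F3403
G01 X191.742 Y29.881
G01 X144.411 Y29.881
G01 X144.411 Y69.105
M5
G00 X150.738 Y54.323
M3 S240
G01 X130.162 Y30.869 F3403
G01 X106.708 Y51.445
G01 X127.284 Y74.899
G01 X150.738 Y54.323
M5
G00 X118.957 Y88.854
M3 S240
G01 X201.177 Y88.854 F3403
G01 X201.177 Y49.519
G01 X118.957 Y49.519
G01 X118.957 Y88.854
M5
G00 X0.000 Y0.000

1 u = 1 mm; y_m = 117.324 − y.

[1] `<rect>` rectangle, #0000ff→engrave S240 F3403: (144.411,69.105) → (191.742,69.105) → (191.742,29.881) → (144.411,29.881) → (144.411,69.105) (closed)

[2] `<path>` regular polygon, #0000ff→engrave S240 F3403: (150.738,54.323) → (130.162,30.869) → (106.708,51.445) → (127.284,74.899) → (150.738,54.323) (closed)

[3] `<rect>` rectangle, #0000ff→engrave S240 F3403: (118.957,88.854) → (201.177,88.854) → (201.177,49.519) → (118.957,49.519) → (118.957,88.854) (closed)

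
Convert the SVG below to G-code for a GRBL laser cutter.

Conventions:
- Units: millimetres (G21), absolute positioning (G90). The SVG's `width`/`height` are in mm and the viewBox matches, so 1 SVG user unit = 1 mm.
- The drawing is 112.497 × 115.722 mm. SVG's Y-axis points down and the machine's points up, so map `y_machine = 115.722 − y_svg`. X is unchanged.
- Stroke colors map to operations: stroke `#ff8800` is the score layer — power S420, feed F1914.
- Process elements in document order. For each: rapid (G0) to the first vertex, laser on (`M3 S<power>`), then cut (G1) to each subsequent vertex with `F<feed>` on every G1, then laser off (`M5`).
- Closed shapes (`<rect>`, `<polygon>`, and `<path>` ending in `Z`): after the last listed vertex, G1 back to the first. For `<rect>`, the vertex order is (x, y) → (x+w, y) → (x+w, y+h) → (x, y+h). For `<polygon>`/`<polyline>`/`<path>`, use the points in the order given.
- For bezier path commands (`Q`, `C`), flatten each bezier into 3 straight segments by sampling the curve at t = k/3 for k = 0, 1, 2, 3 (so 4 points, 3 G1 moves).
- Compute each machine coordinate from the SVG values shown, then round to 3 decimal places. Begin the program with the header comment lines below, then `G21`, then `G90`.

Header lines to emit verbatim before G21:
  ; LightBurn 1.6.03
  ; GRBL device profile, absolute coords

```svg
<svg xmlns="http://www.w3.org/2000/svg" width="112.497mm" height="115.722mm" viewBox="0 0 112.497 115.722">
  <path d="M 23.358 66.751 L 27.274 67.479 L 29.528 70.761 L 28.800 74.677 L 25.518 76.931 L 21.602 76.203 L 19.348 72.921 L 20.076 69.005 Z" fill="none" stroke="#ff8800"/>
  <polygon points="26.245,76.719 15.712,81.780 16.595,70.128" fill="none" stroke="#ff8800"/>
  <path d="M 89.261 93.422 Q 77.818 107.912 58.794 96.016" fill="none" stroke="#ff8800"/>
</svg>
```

Since the viewBox matches the mm dimensions, user units are millimetres directly. The only transform is the Y-flip y_m = 115.722 − y_svg.

Shape 1 is a regular polygon drawn with `<path>`. Its stroke #ff8800 means score at S420, F1914. After flipping Y the toolpath is (23.358,48.971) → (27.274,48.243) → (29.528,44.961) → (28.800,41.045) → (25.518,38.791) → (21.602,39.519) → (19.348,42.801) → (20.076,46.717) → (23.358,48.971), returning to the start.

Shape 2 is a regular polygon drawn with `<polygon>`. Its stroke #ff8800 means score at S420, F1914. After flipping Y the toolpath is (26.245,39.003) → (15.712,33.942) → (16.595,45.594) → (26.245,39.003), returning to the start.

Shape 3 is a quadratic bezier drawn with `<path>`. Its stroke #ff8800 means score at S420, F1914. After flipping Y the toolpath is (89.261,22.300) → (80.790,15.572) → (70.634,14.707) → (58.794,19.706).

; LightBurn 1.6.03
; GRBL device profile, absolute coords
G21
G90
G0 X23.358 Y48.971
M3 S420
G1 X27.274 Y48.243 F1914
G1 X29.528 Y44.961 F1914
G1 X28.800 Y41.045 F1914
G1 X25.518 Y38.791 F1914
G1 X21.602 Y39.519 F1914
G1 X19.348 Y42.801 F1914
G1 X20.076 Y46.717 F1914
G1 X23.358 Y48.971 F1914
M5
G0 X26.245 Y39.003
M3 S420
G1 X15.712 Y33.942 F1914
G1 X16.595 Y45.594 F1914
G1 X26.245 Y39.003 F1914
M5
G0 X89.261 Y22.300
M3 S420
G1 X80.790 Y15.572 F1914
G1 X70.634 Y14.707 F1914
G1 X58.794 Y19.706 F1914
M5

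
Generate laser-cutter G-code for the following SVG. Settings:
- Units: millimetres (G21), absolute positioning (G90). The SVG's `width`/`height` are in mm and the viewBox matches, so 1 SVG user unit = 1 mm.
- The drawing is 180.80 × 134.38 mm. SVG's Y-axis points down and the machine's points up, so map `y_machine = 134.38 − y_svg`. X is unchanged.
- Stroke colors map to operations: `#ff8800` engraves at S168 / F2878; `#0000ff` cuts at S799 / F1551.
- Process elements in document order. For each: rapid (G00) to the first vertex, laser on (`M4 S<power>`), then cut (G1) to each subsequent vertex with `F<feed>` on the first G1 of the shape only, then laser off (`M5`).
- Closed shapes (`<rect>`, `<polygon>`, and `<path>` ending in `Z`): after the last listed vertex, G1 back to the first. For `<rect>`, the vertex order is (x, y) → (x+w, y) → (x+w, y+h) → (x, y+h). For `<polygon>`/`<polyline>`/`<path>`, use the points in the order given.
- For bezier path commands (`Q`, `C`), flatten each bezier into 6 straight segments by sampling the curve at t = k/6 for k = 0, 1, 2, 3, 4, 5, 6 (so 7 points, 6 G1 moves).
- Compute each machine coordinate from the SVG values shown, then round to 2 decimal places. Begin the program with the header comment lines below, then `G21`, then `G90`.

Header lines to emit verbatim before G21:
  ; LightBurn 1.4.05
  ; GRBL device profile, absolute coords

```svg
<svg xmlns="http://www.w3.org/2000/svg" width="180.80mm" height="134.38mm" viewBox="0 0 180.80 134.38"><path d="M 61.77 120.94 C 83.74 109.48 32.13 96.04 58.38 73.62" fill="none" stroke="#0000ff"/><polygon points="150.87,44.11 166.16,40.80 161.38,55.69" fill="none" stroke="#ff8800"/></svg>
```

; LightBurn 1.4.05
; GRBL device profile, absolute coords
G21
G90
G00 X61.77 Y13.44
M4 S799
G1 X67.32 Y19.37 F1551
G1 X64.82 Y25.82
G1 X58.47 Y32.99
G1 X52.47 Y41.07
G1 X51.04 Y50.27
G1 X58.38 Y60.76
M5
G00 X150.87 Y90.27
M4 S168
G1 X166.16 Y93.58 F2878
G1 X161.38 Y78.69
G1 X150.87 Y90.27
M5

viewBox `0 0 180.80 134.38` with mm width/height → 1 unit = 1 mm. Flip: y_m = 134.38 − y_svg.

**Shape 1** — `<path>` cubic bezier, stroke `#0000ff` → cut (S799, F1551). Control points (SVG): P0=(61.77,120.94), P1=(83.74,109.48), P2=(32.13,96.04), P3=(58.38,73.62); sampled at t=k/6. Machine vertices: (61.77,13.44) → (67.32,19.37) → (64.82,25.82) → (58.47,32.99) → (52.47,41.07) → (51.04,50.27) → (58.38,60.76). Open path.

**Shape 2** — `<polygon>` regular polygon, stroke `#ff8800` → engrave (S168, F2878). Machine vertices: (150.87,90.27) → (166.16,93.58) → (161.38,78.69) → (150.87,90.27). Closed: final G1 returns to the first vertex.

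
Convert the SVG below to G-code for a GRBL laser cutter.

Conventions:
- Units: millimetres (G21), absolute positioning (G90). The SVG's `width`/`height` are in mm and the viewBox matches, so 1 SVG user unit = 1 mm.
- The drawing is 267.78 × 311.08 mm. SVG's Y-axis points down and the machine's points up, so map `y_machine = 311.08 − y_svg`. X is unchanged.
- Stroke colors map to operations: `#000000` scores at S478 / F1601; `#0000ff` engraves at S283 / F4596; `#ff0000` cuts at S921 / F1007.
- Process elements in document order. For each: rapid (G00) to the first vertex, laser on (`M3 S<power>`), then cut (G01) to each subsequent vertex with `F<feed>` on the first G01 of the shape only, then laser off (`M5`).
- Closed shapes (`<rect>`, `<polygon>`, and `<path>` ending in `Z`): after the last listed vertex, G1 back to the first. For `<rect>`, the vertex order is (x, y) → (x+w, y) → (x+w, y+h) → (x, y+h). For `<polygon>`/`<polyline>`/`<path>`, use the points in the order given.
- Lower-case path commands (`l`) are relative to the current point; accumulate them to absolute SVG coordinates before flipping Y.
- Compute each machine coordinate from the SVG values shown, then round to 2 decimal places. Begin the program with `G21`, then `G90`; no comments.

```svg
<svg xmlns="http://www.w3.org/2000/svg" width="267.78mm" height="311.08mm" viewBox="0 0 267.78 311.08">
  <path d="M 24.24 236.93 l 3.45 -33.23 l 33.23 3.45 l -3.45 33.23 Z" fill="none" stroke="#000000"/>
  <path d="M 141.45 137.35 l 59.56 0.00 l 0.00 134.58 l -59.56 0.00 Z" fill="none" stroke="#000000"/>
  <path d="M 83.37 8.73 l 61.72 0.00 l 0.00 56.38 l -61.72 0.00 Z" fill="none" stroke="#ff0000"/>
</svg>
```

1 u = 1 mm; y_m = 311.08 − y.

[1] `<path>` regular polygon, #000000→score S478 F1601: (24.24,74.15) → (27.69,107.38) → (60.92,103.93) → (57.47,70.70) → (24.24,74.15) (closed)

[2] `<path>` rectangle, #000000→score S478 F1601: (141.45,173.73) → (201.01,173.73) → (201.01,39.15) → (141.45,39.15) → (141.45,173.73) (closed)

[3] `<path>` rectangle, #ff0000→cut S921 F1007: (83.37,302.35) → (145.09,302.35) → (145.09,245.97) → (83.37,245.97) → (83.37,302.35) (closed)

G21
G90
G00 X24.24 Y74.15
M3 S478
G01 X27.69 Y107.38 F1601
G01 X60.92 Y103.93
G01 X57.47 Y70.70
G01 X24.24 Y74.15
M5
G00 X141.45 Y173.73
M3 S478
G01 X201.01 Y173.73 F1601
G01 X201.01 Y39.15
G01 X141.45 Y39.15
G01 X141.45 Y173.73
M5
G00 X83.37 Y302.35
M3 S921
G01 X145.09 Y302.35 F1007
G01 X145.09 Y245.97
G01 X83.37 Y245.97
G01 X83.37 Y302.35
M5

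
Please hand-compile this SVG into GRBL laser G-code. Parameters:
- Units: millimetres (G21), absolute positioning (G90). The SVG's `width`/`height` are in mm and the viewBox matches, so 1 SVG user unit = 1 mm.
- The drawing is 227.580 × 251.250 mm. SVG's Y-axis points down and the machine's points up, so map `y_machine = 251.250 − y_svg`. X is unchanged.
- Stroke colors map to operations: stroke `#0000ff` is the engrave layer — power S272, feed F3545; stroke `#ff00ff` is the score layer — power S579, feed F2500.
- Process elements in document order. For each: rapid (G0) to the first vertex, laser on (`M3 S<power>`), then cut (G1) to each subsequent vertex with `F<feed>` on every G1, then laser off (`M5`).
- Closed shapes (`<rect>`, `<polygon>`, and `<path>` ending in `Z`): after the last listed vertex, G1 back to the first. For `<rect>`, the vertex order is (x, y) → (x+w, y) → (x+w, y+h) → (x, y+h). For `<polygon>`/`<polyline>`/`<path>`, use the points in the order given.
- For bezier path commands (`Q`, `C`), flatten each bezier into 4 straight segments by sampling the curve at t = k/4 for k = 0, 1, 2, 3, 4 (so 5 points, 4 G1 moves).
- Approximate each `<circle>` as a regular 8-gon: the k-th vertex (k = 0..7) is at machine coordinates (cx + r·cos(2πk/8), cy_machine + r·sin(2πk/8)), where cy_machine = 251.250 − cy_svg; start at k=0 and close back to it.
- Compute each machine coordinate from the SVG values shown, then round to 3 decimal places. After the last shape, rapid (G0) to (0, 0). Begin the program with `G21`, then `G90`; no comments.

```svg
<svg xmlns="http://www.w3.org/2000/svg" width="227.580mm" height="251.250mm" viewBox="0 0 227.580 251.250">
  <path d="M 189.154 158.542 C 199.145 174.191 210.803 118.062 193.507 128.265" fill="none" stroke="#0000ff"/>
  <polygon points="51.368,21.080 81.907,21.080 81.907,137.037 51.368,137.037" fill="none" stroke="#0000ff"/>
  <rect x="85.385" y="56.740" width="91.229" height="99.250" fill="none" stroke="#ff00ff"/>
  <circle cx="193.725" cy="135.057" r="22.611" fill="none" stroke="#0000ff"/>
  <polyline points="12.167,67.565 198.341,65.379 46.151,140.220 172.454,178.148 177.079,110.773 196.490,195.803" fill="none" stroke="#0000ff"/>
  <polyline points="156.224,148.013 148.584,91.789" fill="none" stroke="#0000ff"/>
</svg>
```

G21
G90
G0 X189.154 Y92.708
M3 S272
G1 X196.481 Y92.272 F3545
G1 X201.563 Y105.804 F3545
G1 X201.529 Y120.358 F3545
G1 X193.507 Y122.985 F3545
M5
G0 X51.368 Y230.170
M3 S272
G1 X81.907 Y230.170 F3545
G1 X81.907 Y114.213 F3545
G1 X51.368 Y114.213 F3545
G1 X51.368 Y230.170 F3545
M5
G0 X85.385 Y194.510
M3 S579
G1 X176.614 Y194.510 F2500
G1 X176.614 Y95.260 F2500
G1 X85.385 Y95.260 F2500
G1 X85.385 Y194.510 F2500
M5
G0 X216.336 Y116.193
M3 S272
G1 X209.713 Y132.181 F3545
G1 X193.725 Y138.804 F3545
G1 X177.737 Y132.181 F3545
G1 X171.114 Y116.193 F3545
G1 X177.737 Y100.205 F3545
G1 X193.725 Y93.582 F3545
G1 X209.713 Y100.205 F3545
G1 X216.336 Y116.193 F3545
M5
G0 X12.167 Y183.685
M3 S272
G1 X198.341 Y185.871 F3545
G1 X46.151 Y111.030 F3545
G1 X172.454 Y73.102 F3545
G1 X177.079 Y140.477 F3545
G1 X196.490 Y55.447 F3545
M5
G0 X156.224 Y103.237
M3 S272
G1 X148.584 Y159.461 F3545
M5
G0 X0.000 Y0.000

Since the viewBox matches the mm dimensions, user units are millimetres directly. The only transform is the Y-flip y_m = 251.250 − y_svg.

Shape 1 is a cubic bezier drawn with `<path>`. Its stroke #0000ff means engrave at S272, F3545. After flipping Y the toolpath is (189.154,92.708) → (196.481,92.272) → (201.563,105.804) → (201.529,120.358) → (193.507,122.985).

Shape 2 is a rectangle drawn with `<polygon>`. Its stroke #0000ff means engrave at S272, F3545. After flipping Y the toolpath is (51.368,230.170) → (81.907,230.170) → (81.907,114.213) → (51.368,114.213) → (51.368,230.170), returning to the start.

Shape 3 is a rectangle drawn with `<rect>`. Its stroke #ff00ff means score at S579, F2500. After flipping Y the toolpath is (85.385,194.510) → (176.614,194.510) → (176.614,95.260) → (85.385,95.260) → (85.385,194.510), returning to the start.

Shape 4 is a circle drawn with `<circle>`. Its stroke #0000ff means engrave at S272, F3545. After flipping Y the toolpath is (216.336,116.193) → (209.713,132.181) → (193.725,138.804) → (177.737,132.181) → (171.114,116.193) → (177.737,100.205) → (193.725,93.582) → (209.713,100.205) → (216.336,116.193), returning to the start.

Shape 5 is a open polyline drawn with `<polyline>`. Its stroke #0000ff means engrave at S272, F3545. After flipping Y the toolpath is (12.167,183.685) → (198.341,185.871) → (46.151,111.030) → (172.454,73.102) → (177.079,140.477) → (196.490,55.447).

Shape 6 is a line segment drawn with `<polyline>`. Its stroke #0000ff means engrave at S272, F3545. After flipping Y the toolpath is (156.224,103.237) → (148.584,159.461).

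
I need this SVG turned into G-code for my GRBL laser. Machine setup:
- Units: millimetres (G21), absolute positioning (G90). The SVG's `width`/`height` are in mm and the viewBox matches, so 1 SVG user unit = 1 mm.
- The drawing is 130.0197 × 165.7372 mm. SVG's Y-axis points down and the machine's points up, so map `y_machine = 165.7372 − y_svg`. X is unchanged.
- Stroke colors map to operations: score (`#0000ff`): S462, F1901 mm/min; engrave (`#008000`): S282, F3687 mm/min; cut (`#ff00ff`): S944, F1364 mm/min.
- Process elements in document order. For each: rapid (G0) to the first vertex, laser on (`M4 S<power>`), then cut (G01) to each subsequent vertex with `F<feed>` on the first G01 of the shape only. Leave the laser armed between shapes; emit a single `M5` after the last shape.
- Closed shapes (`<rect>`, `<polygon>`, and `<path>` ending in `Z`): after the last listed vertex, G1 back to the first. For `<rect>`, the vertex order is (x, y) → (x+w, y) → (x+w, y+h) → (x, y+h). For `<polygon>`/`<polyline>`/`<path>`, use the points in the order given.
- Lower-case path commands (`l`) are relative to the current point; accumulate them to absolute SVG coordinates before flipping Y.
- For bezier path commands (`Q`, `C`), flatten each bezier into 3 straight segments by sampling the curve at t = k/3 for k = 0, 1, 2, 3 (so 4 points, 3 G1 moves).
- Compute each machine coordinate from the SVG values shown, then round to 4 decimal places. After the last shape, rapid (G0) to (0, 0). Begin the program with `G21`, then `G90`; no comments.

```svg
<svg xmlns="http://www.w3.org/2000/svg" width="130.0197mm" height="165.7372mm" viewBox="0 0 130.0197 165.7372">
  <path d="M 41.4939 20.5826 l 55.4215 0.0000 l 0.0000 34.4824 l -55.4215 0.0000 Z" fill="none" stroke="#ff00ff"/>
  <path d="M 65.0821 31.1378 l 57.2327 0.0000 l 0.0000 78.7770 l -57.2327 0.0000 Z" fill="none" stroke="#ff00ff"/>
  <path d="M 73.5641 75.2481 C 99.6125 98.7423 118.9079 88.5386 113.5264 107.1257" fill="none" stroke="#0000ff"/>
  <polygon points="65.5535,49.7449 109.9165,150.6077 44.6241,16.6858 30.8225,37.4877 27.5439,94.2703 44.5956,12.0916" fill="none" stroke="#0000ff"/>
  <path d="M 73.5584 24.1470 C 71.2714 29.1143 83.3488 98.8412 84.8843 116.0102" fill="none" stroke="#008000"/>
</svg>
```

1 u = 1 mm; y_m = 165.7372 − y.

[1] `<path>` rectangle, #ff00ff→cut S944 F1364: (41.4939,145.1546) → (96.9154,145.1546) → (96.9154,110.6722) → (41.4939,110.6722) → (41.4939,145.1546) (closed)

[2] `<path>` rectangle, #ff00ff→cut S944 F1364: (65.0821,134.5994) → (122.3148,134.5994) → (122.3148,55.8224) → (65.0821,55.8224) → (65.0821,134.5994) (closed)

[3] `<path>` cubic bezier, #0000ff→score S462 F1901: (73.5641,90.4891) → (96.6977,75.9131) → (111.3461,69.9161) → (113.5264,58.6115)

[4] `<polygon>` closed polygon, #0000ff→score S462 F1901: (65.5535,115.9923) → (109.9165,15.1295) → (44.6241,149.0514) → (30.8225,128.2495) → (27.5439,71.4669) → (44.5956,153.6456) → (65.5535,115.9923) (closed)

[5] `<path>` cubic bezier, #008000→engrave S282 F3687: (73.5584,141.5902) → (75.1371,119.3815) → (80.7573,80.0702) → (84.8843,49.7270)

G21
G90
G0 X41.4939 Y145.1546
M4 S944
G01 X96.9154 Y145.1546 F1364
G01 X96.9154 Y110.6722
G01 X41.4939 Y110.6722
G01 X41.4939 Y145.1546
G0 X65.0821 Y134.5994
M4 S944
G01 X122.3148 Y134.5994 F1364
G01 X122.3148 Y55.8224
G01 X65.0821 Y55.8224
G01 X65.0821 Y134.5994
G0 X73.5641 Y90.4891
M4 S462
G01 X96.6977 Y75.9131 F1901
G01 X111.3461 Y69.9161
G01 X113.5264 Y58.6115
G0 X65.5535 Y115.9923
M4 S462
G01 X109.9165 Y15.1295 F1901
G01 X44.6241 Y149.0514
G01 X30.8225 Y128.2495
G01 X27.5439 Y71.4669
G01 X44.5956 Y153.6456
G01 X65.5535 Y115.9923
G0 X73.5584 Y141.5902
M4 S282
G01 X75.1371 Y119.3815 F3687
G01 X80.7573 Y80.0702
G01 X84.8843 Y49.7270
M5
G0 X0.0000 Y0.0000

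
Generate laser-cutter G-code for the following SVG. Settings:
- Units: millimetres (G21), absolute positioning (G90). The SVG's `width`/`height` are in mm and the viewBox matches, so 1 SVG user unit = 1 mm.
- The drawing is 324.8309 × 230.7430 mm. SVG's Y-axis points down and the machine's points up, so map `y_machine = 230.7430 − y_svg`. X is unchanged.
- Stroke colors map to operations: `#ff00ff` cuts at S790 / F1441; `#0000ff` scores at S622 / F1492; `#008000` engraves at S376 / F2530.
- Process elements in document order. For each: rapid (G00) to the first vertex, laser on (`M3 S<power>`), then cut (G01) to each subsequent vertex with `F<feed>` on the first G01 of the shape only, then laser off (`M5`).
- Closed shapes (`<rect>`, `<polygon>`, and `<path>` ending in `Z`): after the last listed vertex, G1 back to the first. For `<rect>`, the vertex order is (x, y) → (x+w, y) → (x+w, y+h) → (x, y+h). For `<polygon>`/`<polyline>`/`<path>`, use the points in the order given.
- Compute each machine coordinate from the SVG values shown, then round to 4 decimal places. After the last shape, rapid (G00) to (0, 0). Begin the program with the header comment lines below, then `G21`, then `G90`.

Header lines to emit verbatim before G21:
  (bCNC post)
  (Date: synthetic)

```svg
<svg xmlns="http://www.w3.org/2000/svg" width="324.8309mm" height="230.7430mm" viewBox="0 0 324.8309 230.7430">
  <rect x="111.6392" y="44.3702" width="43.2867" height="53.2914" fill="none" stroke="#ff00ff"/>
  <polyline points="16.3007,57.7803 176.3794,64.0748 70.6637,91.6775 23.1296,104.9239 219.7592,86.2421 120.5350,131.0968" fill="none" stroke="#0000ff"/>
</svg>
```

(bCNC post)
(Date: synthetic)
G21
G90
G00 X111.6392 Y186.3728
M3 S790
G01 X154.9259 Y186.3728 F1441
G01 X154.9259 Y133.0814
G01 X111.6392 Y133.0814
G01 X111.6392 Y186.3728
M5
G00 X16.3007 Y172.9627
M3 S622
G01 X176.3794 Y166.6682 F1492
G01 X70.6637 Y139.0655
G01 X23.1296 Y125.8191
G01 X219.7592 Y144.5009
G01 X120.5350 Y99.6462
M5
G00 X0.0000 Y0.0000

Since the viewBox matches the mm dimensions, user units are millimetres directly. The only transform is the Y-flip y_m = 230.7430 − y_svg.

Shape 1 is a rectangle drawn with `<rect>`. Its stroke #ff00ff means cut at S790, F1441. After flipping Y the toolpath is (111.6392,186.3728) → (154.9259,186.3728) → (154.9259,133.0814) → (111.6392,133.0814) → (111.6392,186.3728), returning to the start.

Shape 2 is a open polyline drawn with `<polyline>`. Its stroke #0000ff means score at S622, F1492. After flipping Y the toolpath is (16.3007,172.9627) → (176.3794,166.6682) → (70.6637,139.0655) → (23.1296,125.8191) → (219.7592,144.5009) → (120.5350,99.6462).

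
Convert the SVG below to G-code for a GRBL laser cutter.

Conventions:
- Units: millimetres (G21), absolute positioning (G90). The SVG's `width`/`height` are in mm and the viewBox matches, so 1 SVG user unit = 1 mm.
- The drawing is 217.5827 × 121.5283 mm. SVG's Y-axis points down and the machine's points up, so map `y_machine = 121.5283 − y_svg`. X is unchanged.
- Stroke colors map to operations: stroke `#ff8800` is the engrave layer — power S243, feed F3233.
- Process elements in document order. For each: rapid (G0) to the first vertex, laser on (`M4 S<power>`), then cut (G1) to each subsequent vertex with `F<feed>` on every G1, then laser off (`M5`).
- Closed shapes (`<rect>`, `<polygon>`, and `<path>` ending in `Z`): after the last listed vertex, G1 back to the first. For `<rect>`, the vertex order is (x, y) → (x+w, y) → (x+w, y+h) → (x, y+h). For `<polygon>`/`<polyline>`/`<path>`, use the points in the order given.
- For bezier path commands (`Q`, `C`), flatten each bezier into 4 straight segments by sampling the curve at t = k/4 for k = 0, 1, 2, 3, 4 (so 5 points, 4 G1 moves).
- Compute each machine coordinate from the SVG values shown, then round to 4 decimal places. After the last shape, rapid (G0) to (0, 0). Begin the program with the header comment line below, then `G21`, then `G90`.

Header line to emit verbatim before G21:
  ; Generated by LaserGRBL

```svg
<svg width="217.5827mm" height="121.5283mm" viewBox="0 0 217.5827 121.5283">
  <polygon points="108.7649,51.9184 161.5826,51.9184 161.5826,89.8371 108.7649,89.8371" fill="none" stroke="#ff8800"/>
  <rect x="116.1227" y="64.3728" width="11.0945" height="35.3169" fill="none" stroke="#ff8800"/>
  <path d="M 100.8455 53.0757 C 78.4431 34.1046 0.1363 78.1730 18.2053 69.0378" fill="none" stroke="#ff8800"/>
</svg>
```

; Generated by LaserGRBL
G21
G90
G0 X108.7649 Y69.6099
M4 S243
G1 X161.5826 Y69.6099 F3233
G1 X161.5826 Y31.6912 F3233
G1 X108.7649 Y31.6912 F3233
G1 X108.7649 Y69.6099 F3233
M5
G0 X116.1227 Y57.1555
M4 S243
G1 X127.2172 Y57.1555 F3233
G1 X127.2172 Y21.8386 F3233
G1 X116.1227 Y21.8386 F3233
G1 X116.1227 Y57.1555 F3233
M5
G0 X100.8455 Y68.4526
M4 S243
G1 X75.9410 Y72.6773 F3233
G1 X44.3486 Y64.1600 F3233
G1 X20.3446 Y53.7985 F3233
G1 X18.2053 Y52.4905 F3233
M5
G0 X0.0000 Y0.0000

viewBox `0 0 217.5827 121.5283` with mm width/height → 1 unit = 1 mm. Flip: y_m = 121.5283 − y_svg.

**Shape 1** — `<polygon>` rectangle, stroke `#ff8800` → engrave (S243, F3233). Machine vertices: (108.7649,69.6099) → (161.5826,69.6099) → (161.5826,31.6912) → (108.7649,31.6912) → (108.7649,69.6099). Closed: final G1 returns to the first vertex.

**Shape 2** — `<rect>` rectangle, stroke `#ff8800` → engrave (S243, F3233). Machine vertices: (116.1227,57.1555) → (127.2172,57.1555) → (127.2172,21.8386) → (116.1227,21.8386) → (116.1227,57.1555). Closed: final G1 returns to the first vertex.

**Shape 3** — `<path>` cubic bezier, stroke `#ff8800` → engrave (S243, F3233). Control points (SVG): P0=(100.8455,53.0757), P1=(78.4431,34.1046), P2=(0.1363,78.1730), P3=(18.2053,69.0378); sampled at t=k/4. Machine vertices: (100.8455,68.4526) → (75.9410,72.6773) → (44.3486,64.1600) → (20.3446,53.7985) → (18.2053,52.4905). Open path.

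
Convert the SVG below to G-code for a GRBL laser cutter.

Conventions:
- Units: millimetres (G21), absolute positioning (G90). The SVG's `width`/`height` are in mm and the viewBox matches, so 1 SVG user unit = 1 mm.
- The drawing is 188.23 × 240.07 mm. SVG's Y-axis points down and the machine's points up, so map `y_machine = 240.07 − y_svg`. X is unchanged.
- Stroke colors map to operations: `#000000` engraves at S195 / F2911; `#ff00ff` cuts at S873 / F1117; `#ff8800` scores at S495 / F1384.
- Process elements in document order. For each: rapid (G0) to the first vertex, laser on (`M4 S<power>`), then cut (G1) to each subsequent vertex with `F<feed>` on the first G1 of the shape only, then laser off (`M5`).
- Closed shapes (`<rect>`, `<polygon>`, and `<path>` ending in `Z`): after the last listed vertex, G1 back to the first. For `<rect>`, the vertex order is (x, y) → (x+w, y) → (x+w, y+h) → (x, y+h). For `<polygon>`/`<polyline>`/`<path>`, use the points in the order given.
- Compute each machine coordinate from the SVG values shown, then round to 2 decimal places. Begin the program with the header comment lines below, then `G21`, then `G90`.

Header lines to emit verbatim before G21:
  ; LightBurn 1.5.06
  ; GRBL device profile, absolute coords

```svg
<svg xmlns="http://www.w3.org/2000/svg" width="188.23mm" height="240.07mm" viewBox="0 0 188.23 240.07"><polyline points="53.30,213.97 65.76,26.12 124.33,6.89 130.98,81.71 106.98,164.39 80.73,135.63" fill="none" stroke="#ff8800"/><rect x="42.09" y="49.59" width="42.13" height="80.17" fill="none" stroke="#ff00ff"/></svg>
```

; LightBurn 1.5.06
; GRBL device profile, absolute coords
G21
G90
G0 X53.30 Y26.10
M4 S495
G1 X65.76 Y213.95 F1384
G1 X124.33 Y233.18
G1 X130.98 Y158.36
G1 X106.98 Y75.68
G1 X80.73 Y104.44
M5
G0 X42.09 Y190.48
M4 S873
G1 X84.22 Y190.48 F1117
G1 X84.22 Y110.31
G1 X42.09 Y110.31
G1 X42.09 Y190.48
M5

viewBox `0 0 188.23 240.07` with mm width/height → 1 unit = 1 mm. Flip: y_m = 240.07 − y_svg.

**Shape 1** — `<polyline>` open polyline, stroke `#ff8800` → score (S495, F1384). Machine vertices: (53.30,26.10) → (65.76,213.95) → (124.33,233.18) → (130.98,158.36) → (106.98,75.68) → (80.73,104.44). Open path.

**Shape 2** — `<rect>` rectangle, stroke `#ff00ff` → cut (S873, F1117). Machine vertices: (42.09,190.48) → (84.22,190.48) → (84.22,110.31) → (42.09,110.31) → (42.09,190.48). Closed: final G1 returns to the first vertex.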